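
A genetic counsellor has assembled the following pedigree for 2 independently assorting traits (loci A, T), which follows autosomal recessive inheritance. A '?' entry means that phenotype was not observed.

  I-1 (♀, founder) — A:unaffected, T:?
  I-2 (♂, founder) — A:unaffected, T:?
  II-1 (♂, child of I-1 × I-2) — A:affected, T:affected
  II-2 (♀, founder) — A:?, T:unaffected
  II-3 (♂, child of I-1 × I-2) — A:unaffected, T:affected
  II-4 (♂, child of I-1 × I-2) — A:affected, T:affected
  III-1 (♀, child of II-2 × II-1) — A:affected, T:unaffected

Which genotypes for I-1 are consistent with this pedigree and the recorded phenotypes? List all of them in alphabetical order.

A/I-1 un ·: Aa
A/I-2 un ·: Aa
A/II-1 aff I-1×I-2: aa
A/II-2 ? ·: Aa|aa
A/II-3 un I-1×I-2: AA|Aa
A/II-4 aff I-1×I-2: aa
A/III-1 aff II-2×II-1: aa
⇒ A over [I-1,I-2,II-1,II-2,II-3,II-4,III-1]: 4 consistent
T/I-1 ? ·: Tt|tt
T/I-2 ? ·: Tt|tt
T/II-1 aff I-1×I-2: tt
T/II-2 un ·: TT|Tt
T/II-3 aff I-1×I-2: tt
T/II-4 aff I-1×I-2: tt
T/III-1 un II-2×II-1: Tt
⇒ T over [I-1,I-2,II-1,II-2,II-3,II-4,III-1]: 8 consistent

I-1 ∈ {Aa Tt, Aa tt}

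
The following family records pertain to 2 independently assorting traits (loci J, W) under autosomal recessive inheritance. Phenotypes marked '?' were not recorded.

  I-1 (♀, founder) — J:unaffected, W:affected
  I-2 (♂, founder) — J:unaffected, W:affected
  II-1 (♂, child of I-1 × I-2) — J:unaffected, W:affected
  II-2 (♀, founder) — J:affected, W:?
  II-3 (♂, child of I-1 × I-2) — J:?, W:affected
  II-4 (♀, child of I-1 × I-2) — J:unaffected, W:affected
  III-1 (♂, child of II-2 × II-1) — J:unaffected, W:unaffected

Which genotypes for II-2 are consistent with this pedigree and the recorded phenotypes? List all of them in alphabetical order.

J/I-1 un ·: JJ|Jj
J/I-2 un ·: JJ|Jj
J/II-1 un I-1×I-2: JJ|Jj
J/II-2 aff ·: jj
J/II-3 ? I-1×I-2: JJ|Jj|jj
J/II-4 un I-1×I-2: JJ|Jj
J/III-1 un II-2×II-1: Jj
⇒ J over [I-1,I-2,II-1,II-2,II-3,II-4,III-1]: 29 consistent
W/I-1 aff ·: ww
W/I-2 aff ·: ww
W/II-1 aff I-1×I-2: ww
W/II-2 ? ·: WW|Ww
W/II-3 aff I-1×I-2: ww
W/II-4 aff I-1×I-2: ww
W/III-1 un II-2×II-1: Ww
⇒ W over [I-1,I-2,II-1,II-2,II-3,II-4,III-1]: 2 consistent

II-2 ∈ {jj WW, jj Ww}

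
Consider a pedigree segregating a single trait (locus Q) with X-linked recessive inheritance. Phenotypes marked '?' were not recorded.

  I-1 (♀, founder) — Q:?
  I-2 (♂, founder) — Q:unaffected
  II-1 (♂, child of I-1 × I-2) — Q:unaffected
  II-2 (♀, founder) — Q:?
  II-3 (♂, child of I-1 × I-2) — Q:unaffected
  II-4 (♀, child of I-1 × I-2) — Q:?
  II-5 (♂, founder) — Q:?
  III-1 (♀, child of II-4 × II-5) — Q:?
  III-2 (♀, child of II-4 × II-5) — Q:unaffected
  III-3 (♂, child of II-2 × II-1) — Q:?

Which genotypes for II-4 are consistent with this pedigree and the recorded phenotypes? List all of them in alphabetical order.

Q/I-1 ? ·: X^QX^Q|X^QX^q
Q/I-2 un ·: X^QY
Q/II-1 un I-1×I-2: X^QY
Q/II-2 ? ·: X^QX^Q|X^QX^q|X^qX^q
Q/II-3 un I-1×I-2: X^QY
Q/II-4 ? I-1×I-2: X^QX^Q|X^QX^q
Q/II-5 ? ·: X^QY|X^qY
Q/III-1 ? II-4×II-5: X^QX^Q|X^QX^q|X^qX^q
Q/III-2 un II-4×II-5: X^QX^Q|X^QX^q
Q/III-3 ? II-2×II-1: X^QY|X^qY
⇒ Q over [I-1,I-2,II-1,II-2,II-3,II-4,II-5,III-1,III-2,III-3]: 40 consistent

II-4 ∈ {X^QX^Q, X^QX^q}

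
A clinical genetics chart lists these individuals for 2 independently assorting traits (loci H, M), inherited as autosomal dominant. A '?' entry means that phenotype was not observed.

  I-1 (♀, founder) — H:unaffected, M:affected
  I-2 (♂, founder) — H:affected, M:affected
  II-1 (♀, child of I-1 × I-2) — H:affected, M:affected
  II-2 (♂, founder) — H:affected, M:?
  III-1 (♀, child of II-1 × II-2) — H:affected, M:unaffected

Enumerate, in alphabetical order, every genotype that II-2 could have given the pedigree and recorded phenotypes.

II-2 ∈ {HH Mm, HH mm, Hh Mm, Hh mm}

H/I-1 un ·: hh
H/I-2 aff ·: Hh|HH
H/II-1 aff I-1×I-2: Hh
H/II-2 aff ·: Hh|HH
H/III-1 aff II-1×II-2: Hh|HH
⇒ H over [I-1,I-2,II-1,II-2,III-1]: 8 consistent
M/I-1 aff ·: Mm|MM
M/I-2 aff ·: Mm|MM
M/II-1 aff I-1×I-2: Mm
M/II-2 ? ·: mm|Mm
M/III-1 un II-1×II-2: mm
⇒ M over [I-1,I-2,II-1,II-2,III-1]: 6 consistent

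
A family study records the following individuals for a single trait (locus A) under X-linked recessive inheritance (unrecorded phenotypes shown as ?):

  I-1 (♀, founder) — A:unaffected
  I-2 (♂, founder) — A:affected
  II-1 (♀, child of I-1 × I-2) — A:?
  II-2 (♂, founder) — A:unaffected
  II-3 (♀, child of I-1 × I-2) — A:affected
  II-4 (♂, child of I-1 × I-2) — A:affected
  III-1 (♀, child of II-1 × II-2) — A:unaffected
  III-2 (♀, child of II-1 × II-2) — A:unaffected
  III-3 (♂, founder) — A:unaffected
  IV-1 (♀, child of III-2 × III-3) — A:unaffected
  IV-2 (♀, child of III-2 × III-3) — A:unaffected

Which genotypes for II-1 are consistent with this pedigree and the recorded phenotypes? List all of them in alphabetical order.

II-1 ∈ {X^AX^a, X^aX^a}

A/I-1 un ·: X^AX^a
A/I-2 aff ·: X^aY
A/II-1 ? I-1×I-2: X^AX^a|X^aX^a
A/II-2 un ·: X^AY
A/II-3 aff I-1×I-2: X^aX^a
A/II-4 aff I-1×I-2: X^aY
A/III-1 un II-1×II-2: X^AX^A|X^AX^a
A/III-2 un II-1×II-2: X^AX^A|X^AX^a
A/III-3 un ·: X^AY
A/IV-1 un III-2×III-3: X^AX^A|X^AX^a
A/IV-2 un III-2×III-3: X^AX^A|X^AX^a
⇒ A over [I-1,I-2,II-1,II-2,II-3,II-4,III-1,III-2,III-3,IV-1,IV-2]: 14 consistent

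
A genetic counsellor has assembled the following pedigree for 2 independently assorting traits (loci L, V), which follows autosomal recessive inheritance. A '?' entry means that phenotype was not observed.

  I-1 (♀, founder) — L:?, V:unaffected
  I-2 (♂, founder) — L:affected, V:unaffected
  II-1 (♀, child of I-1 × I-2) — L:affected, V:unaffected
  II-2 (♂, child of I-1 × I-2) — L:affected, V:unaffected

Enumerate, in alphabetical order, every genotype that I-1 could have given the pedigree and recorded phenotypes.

L/I-1 ? ·: Ll|ll
L/I-2 aff ·: ll
L/II-1 aff I-1×I-2: ll
L/II-2 aff I-1×I-2: ll
⇒ L over [I-1,I-2,II-1,II-2]: 2 consistent
V/I-1 un ·: VV|Vv
V/I-2 un ·: VV|Vv
V/II-1 un I-1×I-2: VV|Vv
V/II-2 un I-1×I-2: VV|Vv
⇒ V over [I-1,I-2,II-1,II-2]: 13 consistent

I-1 ∈ {Ll VV, Ll Vv, ll VV, ll Vv}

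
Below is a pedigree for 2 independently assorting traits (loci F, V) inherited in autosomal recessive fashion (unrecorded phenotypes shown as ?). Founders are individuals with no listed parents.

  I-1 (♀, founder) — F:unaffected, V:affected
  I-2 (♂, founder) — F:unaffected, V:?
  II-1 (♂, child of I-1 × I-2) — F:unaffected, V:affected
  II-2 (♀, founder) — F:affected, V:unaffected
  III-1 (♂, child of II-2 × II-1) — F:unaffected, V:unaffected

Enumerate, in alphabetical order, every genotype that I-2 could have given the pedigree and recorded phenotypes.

F/I-1 un ·: FF|Ff
F/I-2 un ·: FF|Ff
F/II-1 un I-1×I-2: FF|Ff
F/II-2 aff ·: ff
F/III-1 un II-2×II-1: Ff
⇒ F over [I-1,I-2,II-1,II-2,III-1]: 7 consistent
V/I-1 aff ·: vv
V/I-2 ? ·: Vv|vv
V/II-1 aff I-1×I-2: vv
V/II-2 un ·: VV|Vv
V/III-1 un II-2×II-1: Vv
⇒ V over [I-1,I-2,II-1,II-2,III-1]: 4 consistent

I-2 ∈ {FF Vv, FF vv, Ff Vv, Ff vv}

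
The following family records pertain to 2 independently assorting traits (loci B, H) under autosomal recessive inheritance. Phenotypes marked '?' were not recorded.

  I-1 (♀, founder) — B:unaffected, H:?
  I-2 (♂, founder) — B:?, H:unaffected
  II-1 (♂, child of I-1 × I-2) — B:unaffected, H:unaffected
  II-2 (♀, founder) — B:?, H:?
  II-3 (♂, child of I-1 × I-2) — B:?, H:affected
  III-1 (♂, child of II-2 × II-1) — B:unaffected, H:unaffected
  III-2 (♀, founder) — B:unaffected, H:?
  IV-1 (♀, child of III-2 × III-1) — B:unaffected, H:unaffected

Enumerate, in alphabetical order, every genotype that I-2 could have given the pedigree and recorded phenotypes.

I-2 ∈ {BB Hh, Bb Hh, bb Hh}

B/I-1 un ·: BB|Bb
B/I-2 ? ·: BB|Bb|bb
B/II-1 un I-1×I-2: BB|Bb
B/II-2 ? ·: BB|Bb|bb
B/II-3 ? I-1×I-2: BB|Bb|bb
B/III-1 un II-2×II-1: BB|Bb
B/III-2 un ·: BB|Bb
B/IV-1 un III-2×III-1: BB|Bb
⇒ B over [I-1,I-2,II-1,II-2,II-3,III-1,III-2,IV-1]: 292 consistent
H/I-1 ? ·: Hh|hh
H/I-2 un ·: Hh
H/II-1 un I-1×I-2: HH|Hh
H/II-2 ? ·: HH|Hh|hh
H/II-3 aff I-1×I-2: hh
H/III-1 un II-2×II-1: HH|Hh
H/III-2 ? ·: HH|Hh|hh
H/IV-1 un III-2×III-1: HH|Hh
⇒ H over [I-1,I-2,II-1,II-2,II-3,III-1,III-2,IV-1]: 64 consistent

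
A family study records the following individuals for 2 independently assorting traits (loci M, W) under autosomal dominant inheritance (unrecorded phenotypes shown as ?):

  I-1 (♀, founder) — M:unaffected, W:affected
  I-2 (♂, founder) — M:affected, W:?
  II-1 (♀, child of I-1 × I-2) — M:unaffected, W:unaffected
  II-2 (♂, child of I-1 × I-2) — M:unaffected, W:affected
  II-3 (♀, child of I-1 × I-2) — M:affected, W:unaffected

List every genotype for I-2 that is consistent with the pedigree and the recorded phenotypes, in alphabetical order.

I-2 ∈ {Mm Ww, Mm ww}

M/I-1 un ·: mm
M/I-2 aff ·: Mm
M/II-1 un I-1×I-2: mm
M/II-2 un I-1×I-2: mm
M/II-3 aff I-1×I-2: Mm
⇒ M over [I-1,I-2,II-1,II-2,II-3]: 1 consistent
W/I-1 aff ·: Ww
W/I-2 ? ·: ww|Ww
W/II-1 un I-1×I-2: ww
W/II-2 aff I-1×I-2: Ww|WW
W/II-3 un I-1×I-2: ww
⇒ W over [I-1,I-2,II-1,II-2,II-3]: 3 consistent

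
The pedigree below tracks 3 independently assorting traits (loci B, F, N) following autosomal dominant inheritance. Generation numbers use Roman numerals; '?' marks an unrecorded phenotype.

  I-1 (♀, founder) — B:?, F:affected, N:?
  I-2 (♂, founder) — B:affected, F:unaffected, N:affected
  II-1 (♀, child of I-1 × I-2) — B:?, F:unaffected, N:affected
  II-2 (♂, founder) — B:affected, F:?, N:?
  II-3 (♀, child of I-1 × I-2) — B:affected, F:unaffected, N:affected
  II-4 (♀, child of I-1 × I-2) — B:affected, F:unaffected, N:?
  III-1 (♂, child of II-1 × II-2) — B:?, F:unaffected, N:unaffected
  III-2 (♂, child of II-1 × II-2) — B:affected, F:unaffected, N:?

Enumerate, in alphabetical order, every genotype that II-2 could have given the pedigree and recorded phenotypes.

B/I-1 ? ·: bb|Bb|BB
B/I-2 aff ·: Bb|BB
B/II-1 ? I-1×I-2: bb|Bb|BB
B/II-2 aff ·: Bb|BB
B/II-3 aff I-1×I-2: Bb|BB
B/II-4 aff I-1×I-2: Bb|BB
B/III-1 ? II-1×II-2: bb|Bb|BB
B/III-2 aff II-1×II-2: Bb|BB
⇒ B over [I-1,I-2,II-1,II-2,II-3,II-4,III-1,III-2]: 220 consistent
F/I-1 aff ·: Ff
F/I-2 un ·: ff
F/II-1 un I-1×I-2: ff
F/II-2 ? ·: ff|Ff
F/II-3 un I-1×I-2: ff
F/II-4 un I-1×I-2: ff
F/III-1 un II-1×II-2: ff
F/III-2 un II-1×II-2: ff
⇒ F over [I-1,I-2,II-1,II-2,II-3,II-4,III-1,III-2]: 2 consistent
N/I-1 ? ·: nn|Nn|NN
N/I-2 aff ·: Nn|NN
N/II-1 aff I-1×I-2: Nn
N/II-2 ? ·: nn|Nn
N/II-3 aff I-1×I-2: Nn|NN
N/II-4 ? I-1×I-2: nn|Nn|NN
N/III-1 un II-1×II-2: nn
N/III-2 ? II-1×II-2: nn|Nn|NN
⇒ N over [I-1,I-2,II-1,II-2,II-3,II-4,III-1,III-2]: 85 consistent

II-2 ∈ {BB Ff Nn, BB Ff nn, BB ff Nn, BB ff nn, Bb Ff Nn, Bb Ff nn, Bb ff Nn, Bb ff nn}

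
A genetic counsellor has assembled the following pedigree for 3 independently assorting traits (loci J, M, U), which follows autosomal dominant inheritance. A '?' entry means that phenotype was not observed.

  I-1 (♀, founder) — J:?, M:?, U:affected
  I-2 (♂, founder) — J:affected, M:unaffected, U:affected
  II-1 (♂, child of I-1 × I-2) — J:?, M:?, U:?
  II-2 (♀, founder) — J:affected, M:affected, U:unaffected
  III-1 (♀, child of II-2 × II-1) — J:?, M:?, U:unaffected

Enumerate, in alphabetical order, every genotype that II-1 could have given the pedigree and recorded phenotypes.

II-1 ∈ {JJ Mm Uu, JJ Mm uu, JJ mm Uu, JJ mm uu, Jj Mm Uu, Jj Mm uu, Jj mm Uu, Jj mm uu, jj Mm Uu, jj Mm uu, jj mm Uu, jj mm uu}

J/I-1 ? ·: jj|Jj|JJ
J/I-2 aff ·: Jj|JJ
J/II-1 ? I-1×I-2: jj|Jj|JJ
J/II-2 aff ·: Jj|JJ
J/III-1 ? II-2×II-1: jj|Jj|JJ
⇒ J over [I-1,I-2,II-1,II-2,III-1]: 43 consistent
M/I-1 ? ·: mm|Mm|MM
M/I-2 un ·: mm
M/II-1 ? I-1×I-2: mm|Mm
M/II-2 aff ·: Mm|MM
M/III-1 ? II-2×II-1: mm|Mm|MM
⇒ M over [I-1,I-2,II-1,II-2,III-1]: 16 consistent
U/I-1 aff ·: Uu|UU
U/I-2 aff ·: Uu|UU
U/II-1 ? I-1×I-2: uu|Uu
U/II-2 un ·: uu
U/III-1 un II-2×II-1: uu
⇒ U over [I-1,I-2,II-1,II-2,III-1]: 4 consistent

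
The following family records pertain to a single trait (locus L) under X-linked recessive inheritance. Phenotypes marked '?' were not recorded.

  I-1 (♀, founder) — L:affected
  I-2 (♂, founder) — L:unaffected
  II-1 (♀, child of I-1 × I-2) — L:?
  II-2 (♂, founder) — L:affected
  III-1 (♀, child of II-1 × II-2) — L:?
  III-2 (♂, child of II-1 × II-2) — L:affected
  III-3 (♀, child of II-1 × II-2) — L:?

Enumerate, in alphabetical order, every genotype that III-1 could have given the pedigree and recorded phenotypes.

III-1 ∈ {X^LX^l, X^lX^l}

L/I-1 aff ·: X^lX^l
L/I-2 un ·: X^LY
L/II-1 ? I-1×I-2: X^LX^l
L/II-2 aff ·: X^lY
L/III-1 ? II-1×II-2: X^LX^l|X^lX^l
L/III-2 aff II-1×II-2: X^lY
L/III-3 ? II-1×II-2: X^LX^l|X^lX^l
⇒ L over [I-1,I-2,II-1,II-2,III-1,III-2,III-3]: 4 consistent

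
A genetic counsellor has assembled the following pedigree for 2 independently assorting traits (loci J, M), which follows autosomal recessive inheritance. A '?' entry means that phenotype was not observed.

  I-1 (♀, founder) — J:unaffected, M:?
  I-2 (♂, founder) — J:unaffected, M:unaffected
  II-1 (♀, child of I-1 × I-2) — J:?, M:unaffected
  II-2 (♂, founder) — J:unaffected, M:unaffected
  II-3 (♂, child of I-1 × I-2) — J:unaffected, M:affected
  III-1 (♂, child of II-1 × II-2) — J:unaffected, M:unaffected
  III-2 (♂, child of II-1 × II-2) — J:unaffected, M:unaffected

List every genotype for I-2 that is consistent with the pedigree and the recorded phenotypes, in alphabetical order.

J/I-1 un ·: JJ|Jj
J/I-2 un ·: JJ|Jj
J/II-1 ? I-1×I-2: JJ|Jj|jj
J/II-2 un ·: JJ|Jj
J/II-3 un I-1×I-2: JJ|Jj
J/III-1 un II-1×II-2: JJ|Jj
J/III-2 un II-1×II-2: JJ|Jj
⇒ J over [I-1,I-2,II-1,II-2,II-3,III-1,III-2]: 87 consistent
M/I-1 ? ·: Mm|mm
M/I-2 un ·: Mm
M/II-1 un I-1×I-2: MM|Mm
M/II-2 un ·: MM|Mm
M/II-3 aff I-1×I-2: mm
M/III-1 un II-1×II-2: MM|Mm
M/III-2 un II-1×II-2: MM|Mm
⇒ M over [I-1,I-2,II-1,II-2,II-3,III-1,III-2]: 21 consistent

I-2 ∈ {JJ Mm, Jj Mm}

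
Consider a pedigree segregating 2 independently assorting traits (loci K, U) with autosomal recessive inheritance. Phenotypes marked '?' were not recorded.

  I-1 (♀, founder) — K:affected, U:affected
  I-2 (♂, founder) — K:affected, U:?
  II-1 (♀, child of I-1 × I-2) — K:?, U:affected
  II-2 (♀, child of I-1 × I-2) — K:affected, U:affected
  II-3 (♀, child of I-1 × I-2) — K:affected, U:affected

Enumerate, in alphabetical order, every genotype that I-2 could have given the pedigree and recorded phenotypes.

K/I-1 aff ·: kk
K/I-2 aff ·: kk
K/II-1 ? I-1×I-2: kk
K/II-2 aff I-1×I-2: kk
K/II-3 aff I-1×I-2: kk
⇒ K over [I-1,I-2,II-1,II-2,II-3]: 1 consistent
U/I-1 aff ·: uu
U/I-2 ? ·: Uu|uu
U/II-1 aff I-1×I-2: uu
U/II-2 aff I-1×I-2: uu
U/II-3 aff I-1×I-2: uu
⇒ U over [I-1,I-2,II-1,II-2,II-3]: 2 consistent

I-2 ∈ {kk Uu, kk uu}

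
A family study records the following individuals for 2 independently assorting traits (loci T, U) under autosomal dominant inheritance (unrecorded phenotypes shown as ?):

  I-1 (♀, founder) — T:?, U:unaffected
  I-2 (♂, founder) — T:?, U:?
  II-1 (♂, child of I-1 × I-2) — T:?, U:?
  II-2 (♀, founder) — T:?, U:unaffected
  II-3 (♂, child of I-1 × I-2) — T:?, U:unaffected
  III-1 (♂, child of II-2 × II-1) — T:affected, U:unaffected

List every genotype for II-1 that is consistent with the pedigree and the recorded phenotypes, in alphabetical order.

T/I-1 ? ·: tt|Tt|TT
T/I-2 ? ·: tt|Tt|TT
T/II-1 ? I-1×I-2: tt|Tt|TT
T/II-2 ? ·: tt|Tt|TT
T/II-3 ? I-1×I-2: tt|Tt|TT
T/III-1 aff II-2×II-1: Tt|TT
⇒ T over [I-1,I-2,II-1,II-2,II-3,III-1]: 113 consistent
U/I-1 un ·: uu
U/I-2 ? ·: uu|Uu
U/II-1 ? I-1×I-2: uu|Uu
U/II-2 un ·: uu
U/II-3 un I-1×I-2: uu
U/III-1 un II-2×II-1: uu
⇒ U over [I-1,I-2,II-1,II-2,II-3,III-1]: 3 consistent

II-1 ∈ {TT Uu, TT uu, Tt Uu, Tt uu, tt Uu, tt uu}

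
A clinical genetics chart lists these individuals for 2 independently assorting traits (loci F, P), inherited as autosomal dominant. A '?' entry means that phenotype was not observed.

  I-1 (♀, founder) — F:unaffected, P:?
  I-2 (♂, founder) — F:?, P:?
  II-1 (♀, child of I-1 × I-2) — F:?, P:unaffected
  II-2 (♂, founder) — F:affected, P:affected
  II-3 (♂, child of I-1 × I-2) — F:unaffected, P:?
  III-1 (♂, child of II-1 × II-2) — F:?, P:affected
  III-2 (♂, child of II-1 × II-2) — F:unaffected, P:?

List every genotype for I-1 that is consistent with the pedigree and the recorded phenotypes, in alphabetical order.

F/I-1 un ·: ff
F/I-2 ? ·: ff|Ff
F/II-1 ? I-1×I-2: ff|Ff
F/II-2 aff ·: Ff
F/II-3 un I-1×I-2: ff
F/III-1 ? II-1×II-2: ff|Ff|FF
F/III-2 un II-1×II-2: ff
⇒ F over [I-1,I-2,II-1,II-2,II-3,III-1,III-2]: 7 consistent
P/I-1 ? ·: pp|Pp
P/I-2 ? ·: pp|Pp
P/II-1 un I-1×I-2: pp
P/II-2 aff ·: Pp|PP
P/II-3 ? I-1×I-2: pp|Pp|PP
P/III-1 aff II-1×II-2: Pp
P/III-2 ? II-1×II-2: pp|Pp
⇒ P over [I-1,I-2,II-1,II-2,II-3,III-1,III-2]: 24 consistent

I-1 ∈ {ff Pp, ff pp}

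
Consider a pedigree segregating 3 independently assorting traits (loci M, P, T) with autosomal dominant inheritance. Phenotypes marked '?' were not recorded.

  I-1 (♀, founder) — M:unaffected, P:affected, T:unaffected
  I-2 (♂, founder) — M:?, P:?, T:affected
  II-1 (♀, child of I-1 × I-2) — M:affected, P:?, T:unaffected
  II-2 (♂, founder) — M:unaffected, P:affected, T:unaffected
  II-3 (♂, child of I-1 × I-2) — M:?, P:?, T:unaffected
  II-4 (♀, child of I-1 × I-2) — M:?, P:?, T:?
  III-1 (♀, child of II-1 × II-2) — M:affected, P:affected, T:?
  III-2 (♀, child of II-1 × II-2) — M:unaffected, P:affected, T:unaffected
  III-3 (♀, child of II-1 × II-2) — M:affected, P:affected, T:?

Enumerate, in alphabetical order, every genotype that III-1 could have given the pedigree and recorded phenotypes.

M/I-1 un ·: mm
M/I-2 ? ·: Mm|MM
M/II-1 aff I-1×I-2: Mm
M/II-2 un ·: mm
M/II-3 ? I-1×I-2: mm|Mm
M/II-4 ? I-1×I-2: mm|Mm
M/III-1 aff II-1×II-2: Mm
M/III-2 un II-1×II-2: mm
M/III-3 aff II-1×II-2: Mm
⇒ M over [I-1,I-2,II-1,II-2,II-3,II-4,III-1,III-2,III-3]: 5 consistent
P/I-1 aff ·: Pp|PP
P/I-2 ? ·: pp|Pp|PP
P/II-1 ? I-1×I-2: pp|Pp|PP
P/II-2 aff ·: Pp|PP
P/II-3 ? I-1×I-2: pp|Pp|PP
P/II-4 ? I-1×I-2: pp|Pp|PP
P/III-1 aff II-1×II-2: Pp|PP
P/III-2 aff II-1×II-2: Pp|PP
P/III-3 aff II-1×II-2: Pp|PP
⇒ P over [I-1,I-2,II-1,II-2,II-3,II-4,III-1,III-2,III-3]: 540 consistent
T/I-1 un ·: tt
T/I-2 aff ·: Tt
T/II-1 un I-1×I-2: tt
T/II-2 un ·: tt
T/II-3 un I-1×I-2: tt
T/II-4 ? I-1×I-2: tt|Tt
T/III-1 ? II-1×II-2: tt
T/III-2 un II-1×II-2: tt
T/III-3 ? II-1×II-2: tt
⇒ T over [I-1,I-2,II-1,II-2,II-3,II-4,III-1,III-2,III-3]: 2 consistent

III-1 ∈ {Mm PP tt, Mm Pp tt}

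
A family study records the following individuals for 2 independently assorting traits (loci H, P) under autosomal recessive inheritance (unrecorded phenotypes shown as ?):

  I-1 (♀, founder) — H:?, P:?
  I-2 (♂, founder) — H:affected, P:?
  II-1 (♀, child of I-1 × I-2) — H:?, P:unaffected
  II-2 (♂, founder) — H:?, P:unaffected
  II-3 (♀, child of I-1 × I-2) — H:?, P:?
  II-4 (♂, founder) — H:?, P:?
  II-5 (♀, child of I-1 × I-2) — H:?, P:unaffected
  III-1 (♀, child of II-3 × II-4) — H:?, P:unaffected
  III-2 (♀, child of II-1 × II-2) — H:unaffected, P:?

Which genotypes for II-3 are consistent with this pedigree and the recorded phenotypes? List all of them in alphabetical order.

II-3 ∈ {Hh PP, Hh Pp, Hh pp, hh PP, hh Pp, hh pp}

H/I-1 ? ·: HH|Hh|hh
H/I-2 aff ·: hh
H/II-1 ? I-1×I-2: Hh|hh
H/II-2 ? ·: HH|Hh|hh
H/II-3 ? I-1×I-2: Hh|hh
H/II-4 ? ·: HH|Hh|hh
H/II-5 ? I-1×I-2: Hh|hh
H/III-1 ? II-3×II-4: HH|Hh|hh
H/III-2 un II-1×II-2: HH|Hh
⇒ H over [I-1,I-2,II-1,II-2,II-3,II-4,II-5,III-1,III-2]: 197 consistent
P/I-1 ? ·: PP|Pp|pp
P/I-2 ? ·: PP|Pp|pp
P/II-1 un I-1×I-2: PP|Pp
P/II-2 un ·: PP|Pp
P/II-3 ? I-1×I-2: PP|Pp|pp
P/II-4 ? ·: PP|Pp|pp
P/II-5 un I-1×I-2: PP|Pp
P/III-1 un II-3×II-4: PP|Pp
P/III-2 ? II-1×II-2: PP|Pp|pp
⇒ P over [I-1,I-2,II-1,II-2,II-3,II-4,II-5,III-1,III-2]: 596 consistent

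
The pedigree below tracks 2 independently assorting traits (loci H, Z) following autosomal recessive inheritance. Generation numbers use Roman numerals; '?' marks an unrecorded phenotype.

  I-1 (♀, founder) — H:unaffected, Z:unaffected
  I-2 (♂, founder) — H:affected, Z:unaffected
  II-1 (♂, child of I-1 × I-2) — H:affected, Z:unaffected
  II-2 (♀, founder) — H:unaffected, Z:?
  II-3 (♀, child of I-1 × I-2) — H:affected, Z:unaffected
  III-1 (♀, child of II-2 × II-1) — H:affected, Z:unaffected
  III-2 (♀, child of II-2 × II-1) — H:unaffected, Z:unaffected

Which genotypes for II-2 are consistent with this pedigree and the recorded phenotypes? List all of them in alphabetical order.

II-2 ∈ {Hh ZZ, Hh Zz, Hh zz}

H/I-1 un ·: Hh
H/I-2 aff ·: hh
H/II-1 aff I-1×I-2: hh
H/II-2 un ·: Hh
H/II-3 aff I-1×I-2: hh
H/III-1 aff II-2×II-1: hh
H/III-2 un II-2×II-1: Hh
⇒ H over [I-1,I-2,II-1,II-2,II-3,III-1,III-2]: 1 consistent
Z/I-1 un ·: ZZ|Zz
Z/I-2 un ·: ZZ|Zz
Z/II-1 un I-1×I-2: ZZ|Zz
Z/II-2 ? ·: ZZ|Zz|zz
Z/II-3 un I-1×I-2: ZZ|Zz
Z/III-1 un II-2×II-1: ZZ|Zz
Z/III-2 un II-2×II-1: ZZ|Zz
⇒ Z over [I-1,I-2,II-1,II-2,II-3,III-1,III-2]: 96 consistent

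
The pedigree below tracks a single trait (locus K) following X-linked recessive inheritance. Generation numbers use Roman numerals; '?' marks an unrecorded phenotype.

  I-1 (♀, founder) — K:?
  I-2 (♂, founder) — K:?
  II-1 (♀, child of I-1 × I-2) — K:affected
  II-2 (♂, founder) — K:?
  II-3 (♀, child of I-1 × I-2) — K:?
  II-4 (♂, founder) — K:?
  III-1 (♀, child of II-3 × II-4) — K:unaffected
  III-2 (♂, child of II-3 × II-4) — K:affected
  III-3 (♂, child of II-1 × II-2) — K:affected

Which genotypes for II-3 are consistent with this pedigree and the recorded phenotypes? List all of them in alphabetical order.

II-3 ∈ {X^KX^k, X^kX^k}

K/I-1 ? ·: X^KX^k|X^kX^k
K/I-2 ? ·: X^kY
K/II-1 aff I-1×I-2: X^kX^k
K/II-2 ? ·: X^KY|X^kY
K/II-3 ? I-1×I-2: X^KX^k|X^kX^k
K/II-4 ? ·: X^KY|X^kY
K/III-1 un II-3×II-4: X^KX^K|X^KX^k
K/III-2 aff II-3×II-4: X^kY
K/III-3 aff II-1×II-2: X^kY
⇒ K over [I-1,I-2,II-1,II-2,II-3,II-4,III-1,III-2,III-3]: 10 consistent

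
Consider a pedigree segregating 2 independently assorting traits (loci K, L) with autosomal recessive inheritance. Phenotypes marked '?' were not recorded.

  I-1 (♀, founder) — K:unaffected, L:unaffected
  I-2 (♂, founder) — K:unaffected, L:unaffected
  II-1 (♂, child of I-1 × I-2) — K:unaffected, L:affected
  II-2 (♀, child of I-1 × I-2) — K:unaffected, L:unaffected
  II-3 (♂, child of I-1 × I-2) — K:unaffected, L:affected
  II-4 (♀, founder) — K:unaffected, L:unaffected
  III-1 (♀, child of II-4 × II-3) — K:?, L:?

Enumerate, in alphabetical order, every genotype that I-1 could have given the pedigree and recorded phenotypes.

I-1 ∈ {KK Ll, Kk Ll}

K/I-1 un ·: KK|Kk
K/I-2 un ·: KK|Kk
K/II-1 un I-1×I-2: KK|Kk
K/II-2 un I-1×I-2: KK|Kk
K/II-3 un I-1×I-2: KK|Kk
K/II-4 un ·: KK|Kk
K/III-1 ? II-4×II-3: KK|Kk|kk
⇒ K over [I-1,I-2,II-1,II-2,II-3,II-4,III-1]: 99 consistent
L/I-1 un ·: Ll
L/I-2 un ·: Ll
L/II-1 aff I-1×I-2: ll
L/II-2 un I-1×I-2: LL|Ll
L/II-3 aff I-1×I-2: ll
L/II-4 un ·: LL|Ll
L/III-1 ? II-4×II-3: Ll|ll
⇒ L over [I-1,I-2,II-1,II-2,II-3,II-4,III-1]: 6 consistent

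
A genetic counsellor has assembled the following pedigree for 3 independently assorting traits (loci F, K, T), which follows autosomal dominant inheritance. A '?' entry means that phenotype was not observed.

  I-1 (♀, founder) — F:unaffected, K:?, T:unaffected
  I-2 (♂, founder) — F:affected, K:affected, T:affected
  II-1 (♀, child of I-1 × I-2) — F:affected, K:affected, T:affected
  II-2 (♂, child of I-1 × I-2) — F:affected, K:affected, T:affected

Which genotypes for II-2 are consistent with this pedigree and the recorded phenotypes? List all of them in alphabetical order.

F/I-1 un ·: ff
F/I-2 aff ·: Ff|FF
F/II-1 aff I-1×I-2: Ff
F/II-2 aff I-1×I-2: Ff
⇒ F over [I-1,I-2,II-1,II-2]: 2 consistent
K/I-1 ? ·: kk|Kk|KK
K/I-2 aff ·: Kk|KK
K/II-1 aff I-1×I-2: Kk|KK
K/II-2 aff I-1×I-2: Kk|KK
⇒ K over [I-1,I-2,II-1,II-2]: 15 consistent
T/I-1 un ·: tt
T/I-2 aff ·: Tt|TT
T/II-1 aff I-1×I-2: Tt
T/II-2 aff I-1×I-2: Tt
⇒ T over [I-1,I-2,II-1,II-2]: 2 consistent

II-2 ∈ {Ff KK Tt, Ff Kk Tt}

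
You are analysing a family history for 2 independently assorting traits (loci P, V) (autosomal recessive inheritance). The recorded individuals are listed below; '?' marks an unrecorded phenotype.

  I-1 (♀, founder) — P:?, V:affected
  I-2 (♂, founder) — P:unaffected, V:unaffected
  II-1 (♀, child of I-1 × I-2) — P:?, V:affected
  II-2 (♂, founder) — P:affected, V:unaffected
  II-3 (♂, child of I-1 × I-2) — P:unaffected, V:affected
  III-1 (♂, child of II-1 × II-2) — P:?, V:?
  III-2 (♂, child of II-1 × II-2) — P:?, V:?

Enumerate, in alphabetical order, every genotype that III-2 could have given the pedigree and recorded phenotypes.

P/I-1 ? ·: PP|Pp|pp
P/I-2 un ·: PP|Pp
P/II-1 ? I-1×I-2: PP|Pp|pp
P/II-2 aff ·: pp
P/II-3 un I-1×I-2: PP|Pp
P/III-1 ? II-1×II-2: Pp|pp
P/III-2 ? II-1×II-2: Pp|pp
⇒ P over [I-1,I-2,II-1,II-2,II-3,III-1,III-2]: 42 consistent
V/I-1 aff ·: vv
V/I-2 un ·: Vv
V/II-1 aff I-1×I-2: vv
V/II-2 un ·: VV|Vv
V/II-3 aff I-1×I-2: vv
V/III-1 ? II-1×II-2: Vv|vv
V/III-2 ? II-1×II-2: Vv|vv
⇒ V over [I-1,I-2,II-1,II-2,II-3,III-1,III-2]: 5 consistent

III-2 ∈ {Pp Vv, Pp vv, pp Vv, pp vv}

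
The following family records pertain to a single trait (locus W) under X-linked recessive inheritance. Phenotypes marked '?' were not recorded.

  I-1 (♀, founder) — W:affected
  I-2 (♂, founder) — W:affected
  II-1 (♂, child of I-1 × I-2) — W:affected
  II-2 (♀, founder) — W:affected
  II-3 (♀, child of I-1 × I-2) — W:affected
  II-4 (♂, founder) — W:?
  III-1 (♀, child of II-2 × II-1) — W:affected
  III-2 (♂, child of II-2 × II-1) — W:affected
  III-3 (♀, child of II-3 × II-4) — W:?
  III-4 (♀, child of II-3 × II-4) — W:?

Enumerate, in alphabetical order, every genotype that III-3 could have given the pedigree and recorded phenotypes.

III-3 ∈ {X^WX^w, X^wX^w}

W/I-1 aff ·: X^wX^w
W/I-2 aff ·: X^wY
W/II-1 aff I-1×I-2: X^wY
W/II-2 aff ·: X^wX^w
W/II-3 aff I-1×I-2: X^wX^w
W/II-4 ? ·: X^WY|X^wY
W/III-1 aff II-2×II-1: X^wX^w
W/III-2 aff II-2×II-1: X^wY
W/III-3 ? II-3×II-4: X^WX^w|X^wX^w
W/III-4 ? II-3×II-4: X^WX^w|X^wX^w
⇒ W over [I-1,I-2,II-1,II-2,II-3,II-4,III-1,III-2,III-3,III-4]: 2 consistent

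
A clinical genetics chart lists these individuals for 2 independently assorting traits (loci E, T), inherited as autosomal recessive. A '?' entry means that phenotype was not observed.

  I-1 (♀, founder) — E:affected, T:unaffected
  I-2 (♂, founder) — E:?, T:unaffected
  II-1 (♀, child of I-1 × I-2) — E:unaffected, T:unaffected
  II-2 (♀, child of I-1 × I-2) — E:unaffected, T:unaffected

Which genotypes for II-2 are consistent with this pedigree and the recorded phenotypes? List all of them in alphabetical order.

E/I-1 aff ·: ee
E/I-2 ? ·: EE|Ee
E/II-1 un I-1×I-2: Ee
E/II-2 un I-1×I-2: Ee
⇒ E over [I-1,I-2,II-1,II-2]: 2 consistent
T/I-1 un ·: TT|Tt
T/I-2 un ·: TT|Tt
T/II-1 un I-1×I-2: TT|Tt
T/II-2 un I-1×I-2: TT|Tt
⇒ T over [I-1,I-2,II-1,II-2]: 13 consistent

II-2 ∈ {Ee TT, Ee Tt}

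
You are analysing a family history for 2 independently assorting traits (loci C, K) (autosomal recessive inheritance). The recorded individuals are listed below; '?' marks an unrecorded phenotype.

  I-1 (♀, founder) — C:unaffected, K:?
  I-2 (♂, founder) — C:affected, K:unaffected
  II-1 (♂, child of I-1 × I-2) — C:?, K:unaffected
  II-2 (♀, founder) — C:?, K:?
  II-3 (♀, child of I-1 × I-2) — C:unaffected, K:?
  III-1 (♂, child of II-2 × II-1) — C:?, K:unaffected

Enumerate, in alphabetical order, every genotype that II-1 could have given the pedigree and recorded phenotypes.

II-1 ∈ {Cc KK, Cc Kk, cc KK, cc Kk}

C/I-1 un ·: CC|Cc
C/I-2 aff ·: cc
C/II-1 ? I-1×I-2: Cc|cc
C/II-2 ? ·: CC|Cc|cc
C/II-3 un I-1×I-2: Cc
C/III-1 ? II-2×II-1: CC|Cc|cc
⇒ C over [I-1,I-2,II-1,II-2,II-3,III-1]: 18 consistent
K/I-1 ? ·: KK|Kk|kk
K/I-2 un ·: KK|Kk
K/II-1 un I-1×I-2: KK|Kk
K/II-2 ? ·: KK|Kk|kk
K/II-3 ? I-1×I-2: KK|Kk|kk
K/III-1 un II-2×II-1: KK|Kk
⇒ K over [I-1,I-2,II-1,II-2,II-3,III-1]: 82 consistent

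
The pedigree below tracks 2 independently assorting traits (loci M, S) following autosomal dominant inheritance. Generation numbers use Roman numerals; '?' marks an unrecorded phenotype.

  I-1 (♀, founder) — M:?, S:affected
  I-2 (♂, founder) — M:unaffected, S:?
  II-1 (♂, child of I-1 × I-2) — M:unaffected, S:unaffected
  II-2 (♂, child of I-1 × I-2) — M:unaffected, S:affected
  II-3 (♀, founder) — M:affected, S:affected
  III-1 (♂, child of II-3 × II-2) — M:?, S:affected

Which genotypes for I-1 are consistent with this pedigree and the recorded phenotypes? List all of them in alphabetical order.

I-1 ∈ {Mm Ss, mm Ss}

M/I-1 ? ·: mm|Mm
M/I-2 un ·: mm
M/II-1 un I-1×I-2: mm
M/II-2 un I-1×I-2: mm
M/II-3 aff ·: Mm|MM
M/III-1 ? II-3×II-2: mm|Mm
⇒ M over [I-1,I-2,II-1,II-2,II-3,III-1]: 6 consistent
S/I-1 aff ·: Ss
S/I-2 ? ·: ss|Ss
S/II-1 un I-1×I-2: ss
S/II-2 aff I-1×I-2: Ss|SS
S/II-3 aff ·: Ss|SS
S/III-1 aff II-3×II-2: Ss|SS
⇒ S over [I-1,I-2,II-1,II-2,II-3,III-1]: 11 consistent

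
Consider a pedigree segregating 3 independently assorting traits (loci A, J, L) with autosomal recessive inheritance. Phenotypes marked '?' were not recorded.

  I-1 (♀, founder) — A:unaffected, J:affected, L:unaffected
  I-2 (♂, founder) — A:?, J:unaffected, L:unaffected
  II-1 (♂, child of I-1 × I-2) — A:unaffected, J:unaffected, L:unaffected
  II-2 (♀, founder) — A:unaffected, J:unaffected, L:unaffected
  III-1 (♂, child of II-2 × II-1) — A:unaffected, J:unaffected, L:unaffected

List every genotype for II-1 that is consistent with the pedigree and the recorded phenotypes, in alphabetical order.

II-1 ∈ {AA Jj LL, AA Jj Ll, Aa Jj LL, Aa Jj Ll}

A/I-1 un ·: AA|Aa
A/I-2 ? ·: AA|Aa|aa
A/II-1 un I-1×I-2: AA|Aa
A/II-2 un ·: AA|Aa
A/III-1 un II-2×II-1: AA|Aa
⇒ A over [I-1,I-2,II-1,II-2,III-1]: 32 consistent
J/I-1 aff ·: jj
J/I-2 un ·: JJ|Jj
J/II-1 un I-1×I-2: Jj
J/II-2 un ·: JJ|Jj
J/III-1 un II-2×II-1: JJ|Jj
⇒ J over [I-1,I-2,II-1,II-2,III-1]: 8 consistent
L/I-1 un ·: LL|Ll
L/I-2 un ·: LL|Ll
L/II-1 un I-1×I-2: LL|Ll
L/II-2 un ·: LL|Ll
L/III-1 un II-2×II-1: LL|Ll
⇒ L over [I-1,I-2,II-1,II-2,III-1]: 24 consistent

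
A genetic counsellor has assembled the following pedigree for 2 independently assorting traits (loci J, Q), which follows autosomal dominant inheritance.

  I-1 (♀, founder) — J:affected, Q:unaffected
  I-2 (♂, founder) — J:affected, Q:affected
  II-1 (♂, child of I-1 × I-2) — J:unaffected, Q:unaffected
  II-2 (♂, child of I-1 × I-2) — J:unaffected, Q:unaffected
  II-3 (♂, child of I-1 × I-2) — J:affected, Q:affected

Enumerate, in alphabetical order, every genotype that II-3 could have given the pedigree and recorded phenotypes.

II-3 ∈ {JJ Qq, Jj Qq}

J/I-1 aff ·: Jj
J/I-2 aff ·: Jj
J/II-1 un I-1×I-2: jj
J/II-2 un I-1×I-2: jj
J/II-3 aff I-1×I-2: Jj|JJ
⇒ J over [I-1,I-2,II-1,II-2,II-3]: 2 consistent
Q/I-1 un ·: qq
Q/I-2 aff ·: Qq
Q/II-1 un I-1×I-2: qq
Q/II-2 un I-1×I-2: qq
Q/II-3 aff I-1×I-2: Qq
⇒ Q over [I-1,I-2,II-1,II-2,II-3]: 1 consistent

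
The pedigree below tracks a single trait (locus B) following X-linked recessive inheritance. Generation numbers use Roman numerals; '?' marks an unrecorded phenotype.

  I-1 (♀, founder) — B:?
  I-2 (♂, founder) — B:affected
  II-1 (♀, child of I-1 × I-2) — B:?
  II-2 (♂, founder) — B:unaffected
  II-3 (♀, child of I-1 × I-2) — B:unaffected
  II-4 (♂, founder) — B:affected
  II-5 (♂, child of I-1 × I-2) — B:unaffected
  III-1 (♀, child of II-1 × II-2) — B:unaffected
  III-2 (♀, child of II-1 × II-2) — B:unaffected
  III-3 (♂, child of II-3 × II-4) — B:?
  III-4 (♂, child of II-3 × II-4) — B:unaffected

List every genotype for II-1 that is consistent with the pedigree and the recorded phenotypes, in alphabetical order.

II-1 ∈ {X^BX^b, X^bX^b}

B/I-1 ? ·: X^BX^B|X^BX^b
B/I-2 aff ·: X^bY
B/II-1 ? I-1×I-2: X^BX^b|X^bX^b
B/II-2 un ·: X^BY
B/II-3 un I-1×I-2: X^BX^b
B/II-4 aff ·: X^bY
B/II-5 un I-1×I-2: X^BY
B/III-1 un II-1×II-2: X^BX^B|X^BX^b
B/III-2 un II-1×II-2: X^BX^B|X^BX^b
B/III-3 ? II-3×II-4: X^BY|X^bY
B/III-4 un II-3×II-4: X^BY
⇒ B over [I-1,I-2,II-1,II-2,II-3,II-4,II-5,III-1,III-2,III-3,III-4]: 18 consistent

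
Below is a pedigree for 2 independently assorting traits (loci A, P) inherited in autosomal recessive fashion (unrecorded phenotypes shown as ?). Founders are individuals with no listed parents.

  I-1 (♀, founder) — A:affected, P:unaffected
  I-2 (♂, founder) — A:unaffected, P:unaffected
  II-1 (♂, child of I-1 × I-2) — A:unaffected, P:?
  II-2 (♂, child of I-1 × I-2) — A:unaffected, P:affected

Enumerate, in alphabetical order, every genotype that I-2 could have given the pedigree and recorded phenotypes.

A/I-1 aff ·: aa
A/I-2 un ·: AA|Aa
A/II-1 un I-1×I-2: Aa
A/II-2 un I-1×I-2: Aa
⇒ A over [I-1,I-2,II-1,II-2]: 2 consistent
P/I-1 un ·: Pp
P/I-2 un ·: Pp
P/II-1 ? I-1×I-2: PP|Pp|pp
P/II-2 aff I-1×I-2: pp
⇒ P over [I-1,I-2,II-1,II-2]: 3 consistent

I-2 ∈ {AA Pp, Aa Pp}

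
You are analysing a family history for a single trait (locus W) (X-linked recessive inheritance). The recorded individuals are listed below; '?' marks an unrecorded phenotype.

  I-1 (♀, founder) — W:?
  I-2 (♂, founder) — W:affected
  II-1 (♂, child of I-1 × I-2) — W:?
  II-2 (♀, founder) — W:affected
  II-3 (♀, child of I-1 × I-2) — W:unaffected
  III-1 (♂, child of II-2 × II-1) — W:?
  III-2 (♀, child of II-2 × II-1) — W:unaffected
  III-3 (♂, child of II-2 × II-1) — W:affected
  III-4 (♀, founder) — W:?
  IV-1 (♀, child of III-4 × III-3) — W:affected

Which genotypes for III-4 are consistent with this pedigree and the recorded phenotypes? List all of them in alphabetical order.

III-4 ∈ {X^WX^w, X^wX^w}

W/I-1 ? ·: X^WX^W|X^WX^w
W/I-2 aff ·: X^wY
W/II-1 ? I-1×I-2: X^WY
W/II-2 aff ·: X^wX^w
W/II-3 un I-1×I-2: X^WX^w
W/III-1 ? II-2×II-1: X^wY
W/III-2 un II-2×II-1: X^WX^w
W/III-3 aff II-2×II-1: X^wY
W/III-4 ? ·: X^WX^w|X^wX^w
W/IV-1 aff III-4×III-3: X^wX^w
⇒ W over [I-1,I-2,II-1,II-2,II-3,III-1,III-2,III-3,III-4,IV-1]: 4 consistent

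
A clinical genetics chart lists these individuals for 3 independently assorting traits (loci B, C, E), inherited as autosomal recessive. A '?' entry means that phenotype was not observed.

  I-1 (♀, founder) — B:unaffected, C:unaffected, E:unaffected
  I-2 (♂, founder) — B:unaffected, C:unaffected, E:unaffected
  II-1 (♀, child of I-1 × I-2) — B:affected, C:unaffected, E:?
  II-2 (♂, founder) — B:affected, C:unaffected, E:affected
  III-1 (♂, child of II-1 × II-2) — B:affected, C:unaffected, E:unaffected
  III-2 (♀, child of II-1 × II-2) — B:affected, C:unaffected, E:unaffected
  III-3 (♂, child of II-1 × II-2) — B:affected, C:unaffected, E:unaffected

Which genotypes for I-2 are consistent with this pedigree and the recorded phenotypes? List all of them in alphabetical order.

I-2 ∈ {Bb CC EE, Bb CC Ee, Bb Cc EE, Bb Cc Ee}

B/I-1 un ·: Bb
B/I-2 un ·: Bb
B/II-1 aff I-1×I-2: bb
B/II-2 aff ·: bb
B/III-1 aff II-1×II-2: bb
B/III-2 aff II-1×II-2: bb
B/III-3 aff II-1×II-2: bb
⇒ B over [I-1,I-2,II-1,II-2,III-1,III-2,III-3]: 1 consistent
C/I-1 un ·: CC|Cc
C/I-2 un ·: CC|Cc
C/II-1 un I-1×I-2: CC|Cc
C/II-2 un ·: CC|Cc
C/III-1 un II-1×II-2: CC|Cc
C/III-2 un II-1×II-2: CC|Cc
C/III-3 un II-1×II-2: CC|Cc
⇒ C over [I-1,I-2,II-1,II-2,III-1,III-2,III-3]: 84 consistent
E/I-1 un ·: EE|Ee
E/I-2 un ·: EE|Ee
E/II-1 ? I-1×I-2: EE|Ee
E/II-2 aff ·: ee
E/III-1 un II-1×II-2: Ee
E/III-2 un II-1×II-2: Ee
E/III-3 un II-1×II-2: Ee
⇒ E over [I-1,I-2,II-1,II-2,III-1,III-2,III-3]: 7 consistent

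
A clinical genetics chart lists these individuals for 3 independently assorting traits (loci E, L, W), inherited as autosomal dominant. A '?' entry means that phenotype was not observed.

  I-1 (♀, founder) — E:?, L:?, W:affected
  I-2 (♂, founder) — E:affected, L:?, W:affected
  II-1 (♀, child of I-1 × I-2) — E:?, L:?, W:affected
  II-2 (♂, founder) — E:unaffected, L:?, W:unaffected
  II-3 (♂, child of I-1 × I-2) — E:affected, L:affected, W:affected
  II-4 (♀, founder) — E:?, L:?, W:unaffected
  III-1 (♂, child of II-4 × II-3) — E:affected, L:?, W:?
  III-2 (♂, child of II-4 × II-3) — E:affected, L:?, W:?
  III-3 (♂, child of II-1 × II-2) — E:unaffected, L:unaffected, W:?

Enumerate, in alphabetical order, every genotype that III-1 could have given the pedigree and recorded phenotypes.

E/I-1 ? ·: ee|Ee|EE
E/I-2 aff ·: Ee|EE
E/II-1 ? I-1×I-2: ee|Ee
E/II-2 un ·: ee
E/II-3 aff I-1×I-2: Ee|EE
E/II-4 ? ·: ee|Ee|EE
E/III-1 aff II-4×II-3: Ee|EE
E/III-2 aff II-4×II-3: Ee|EE
E/III-3 un II-1×II-2: ee
⇒ E over [I-1,I-2,II-1,II-2,II-3,II-4,III-1,III-2,III-3]: 87 consistent
L/I-1 ? ·: ll|Ll|LL
L/I-2 ? ·: ll|Ll|LL
L/II-1 ? I-1×I-2: ll|Ll
L/II-2 ? ·: ll|Ll
L/II-3 aff I-1×I-2: Ll|LL
L/II-4 ? ·: ll|Ll|LL
L/III-1 ? II-4×II-3: ll|Ll|LL
L/III-2 ? II-4×II-3: ll|Ll|LL
L/III-3 un II-1×II-2: ll
⇒ L over [I-1,I-2,II-1,II-2,II-3,II-4,III-1,III-2,III-3]: 388 consistent
W/I-1 aff ·: Ww|WW
W/I-2 aff ·: Ww|WW
W/II-1 aff I-1×I-2: Ww|WW
W/II-2 un ·: ww
W/II-3 aff I-1×I-2: Ww|WW
W/II-4 un ·: ww
W/III-1 ? II-4×II-3: ww|Ww
W/III-2 ? II-4×II-3: ww|Ww
W/III-3 ? II-1×II-2: ww|Ww
⇒ W over [I-1,I-2,II-1,II-2,II-3,II-4,III-1,III-2,III-3]: 46 consistent

III-1 ∈ {EE LL Ww, EE LL ww, EE Ll Ww, EE Ll ww, EE ll Ww, EE ll ww, Ee LL Ww, Ee LL ww, Ee Ll Ww, Ee Ll ww, Ee ll Ww, Ee ll ww}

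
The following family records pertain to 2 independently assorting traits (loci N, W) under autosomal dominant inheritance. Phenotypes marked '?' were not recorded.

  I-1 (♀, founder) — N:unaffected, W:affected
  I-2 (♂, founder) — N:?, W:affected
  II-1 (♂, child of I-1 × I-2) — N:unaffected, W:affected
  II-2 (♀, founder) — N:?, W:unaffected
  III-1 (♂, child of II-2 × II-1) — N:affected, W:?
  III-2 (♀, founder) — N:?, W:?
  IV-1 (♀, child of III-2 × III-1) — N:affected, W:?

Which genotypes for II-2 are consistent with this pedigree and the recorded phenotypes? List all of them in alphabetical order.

N/I-1 un ·: nn
N/I-2 ? ·: nn|Nn
N/II-1 un I-1×I-2: nn
N/II-2 ? ·: Nn|NN
N/III-1 aff II-2×II-1: Nn
N/III-2 ? ·: nn|Nn|NN
N/IV-1 aff III-2×III-1: Nn|NN
⇒ N over [I-1,I-2,II-1,II-2,III-1,III-2,IV-1]: 20 consistent
W/I-1 aff ·: Ww|WW
W/I-2 aff ·: Ww|WW
W/II-1 aff I-1×I-2: Ww|WW
W/II-2 un ·: ww
W/III-1 ? II-2×II-1: ww|Ww
W/III-2 ? ·: ww|Ww|WW
W/IV-1 ? III-2×III-1: ww|Ww|WW
⇒ W over [I-1,I-2,II-1,II-2,III-1,III-2,IV-1]: 61 consistent

II-2 ∈ {NN ww, Nn ww}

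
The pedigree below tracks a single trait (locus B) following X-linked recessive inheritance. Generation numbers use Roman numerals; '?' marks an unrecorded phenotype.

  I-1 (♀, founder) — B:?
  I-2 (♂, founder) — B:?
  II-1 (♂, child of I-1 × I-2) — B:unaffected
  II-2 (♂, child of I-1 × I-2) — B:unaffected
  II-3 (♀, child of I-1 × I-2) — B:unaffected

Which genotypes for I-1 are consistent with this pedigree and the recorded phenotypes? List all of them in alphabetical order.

B/I-1 ? ·: X^BX^B|X^BX^b
B/I-2 ? ·: X^BY|X^bY
B/II-1 un I-1×I-2: X^BY
B/II-2 un I-1×I-2: X^BY
B/II-3 un I-1×I-2: X^BX^B|X^BX^b
⇒ B over [I-1,I-2,II-1,II-2,II-3]: 5 consistent

I-1 ∈ {X^BX^B, X^BX^b}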